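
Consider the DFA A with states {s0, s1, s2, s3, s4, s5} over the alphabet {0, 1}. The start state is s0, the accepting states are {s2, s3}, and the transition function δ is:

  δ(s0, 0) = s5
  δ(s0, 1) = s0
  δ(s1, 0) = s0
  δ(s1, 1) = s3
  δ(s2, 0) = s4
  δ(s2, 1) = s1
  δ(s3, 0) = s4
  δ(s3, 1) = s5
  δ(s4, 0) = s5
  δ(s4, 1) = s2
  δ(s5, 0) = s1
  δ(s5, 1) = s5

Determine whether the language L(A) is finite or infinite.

infinite

State s0 is reachable from the start and can reach an accepting state, and it lies on the cycle s0 → s0.
Traversing that cycle any number of times yields accepted strings of unbounded length, so the language is infinite.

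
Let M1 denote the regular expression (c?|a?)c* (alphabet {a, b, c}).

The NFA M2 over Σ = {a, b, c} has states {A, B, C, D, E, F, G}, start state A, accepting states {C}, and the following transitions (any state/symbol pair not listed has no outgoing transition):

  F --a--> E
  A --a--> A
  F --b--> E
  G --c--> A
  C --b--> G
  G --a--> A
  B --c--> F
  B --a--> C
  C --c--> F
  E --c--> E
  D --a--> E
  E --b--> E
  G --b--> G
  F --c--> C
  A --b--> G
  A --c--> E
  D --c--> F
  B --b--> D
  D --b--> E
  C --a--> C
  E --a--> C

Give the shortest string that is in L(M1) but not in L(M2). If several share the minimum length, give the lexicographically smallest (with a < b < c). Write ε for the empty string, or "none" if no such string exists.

ε

The empty string ε is accepted by M1 but not by M2.
Since ε is the unique shortest string, it is the required witness.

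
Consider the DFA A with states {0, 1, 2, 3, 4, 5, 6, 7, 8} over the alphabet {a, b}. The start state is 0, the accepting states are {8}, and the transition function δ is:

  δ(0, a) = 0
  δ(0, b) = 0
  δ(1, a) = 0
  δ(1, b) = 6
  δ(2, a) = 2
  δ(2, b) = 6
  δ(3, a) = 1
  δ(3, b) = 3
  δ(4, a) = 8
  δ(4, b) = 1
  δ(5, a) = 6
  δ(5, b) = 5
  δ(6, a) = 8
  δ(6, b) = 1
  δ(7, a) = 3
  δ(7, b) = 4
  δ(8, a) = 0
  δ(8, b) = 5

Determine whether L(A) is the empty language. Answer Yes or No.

The states reachable from the start state are {0}.
None of the accepting states {8} is reachable, so no string is accepted and L(A) = ∅.

Yes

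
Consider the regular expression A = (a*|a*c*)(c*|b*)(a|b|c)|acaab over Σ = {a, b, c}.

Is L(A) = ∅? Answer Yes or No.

No

The string a matches the expression, so it belongs to L(A).
Since L(A) contains at least one string, it is not empty.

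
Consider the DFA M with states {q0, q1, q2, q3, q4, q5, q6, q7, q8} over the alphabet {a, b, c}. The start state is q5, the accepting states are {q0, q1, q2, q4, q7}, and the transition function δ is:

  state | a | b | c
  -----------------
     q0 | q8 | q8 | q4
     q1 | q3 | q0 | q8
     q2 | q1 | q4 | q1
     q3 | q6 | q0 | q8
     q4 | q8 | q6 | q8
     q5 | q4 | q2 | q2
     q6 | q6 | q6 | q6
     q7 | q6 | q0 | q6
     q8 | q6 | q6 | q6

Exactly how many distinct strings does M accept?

25

The useful subgraph on states {q0, q1, q2, q3, q4, q5} is acyclic, so L(M) is finite; the longest accepting path visits 6 useful states, giving maximum string length 5.
Counting accepting paths from q5 by length: 3 of length 1, 6 of length 2, 4 of length 3, 8 of length 4, 4 of length 5. Total 25.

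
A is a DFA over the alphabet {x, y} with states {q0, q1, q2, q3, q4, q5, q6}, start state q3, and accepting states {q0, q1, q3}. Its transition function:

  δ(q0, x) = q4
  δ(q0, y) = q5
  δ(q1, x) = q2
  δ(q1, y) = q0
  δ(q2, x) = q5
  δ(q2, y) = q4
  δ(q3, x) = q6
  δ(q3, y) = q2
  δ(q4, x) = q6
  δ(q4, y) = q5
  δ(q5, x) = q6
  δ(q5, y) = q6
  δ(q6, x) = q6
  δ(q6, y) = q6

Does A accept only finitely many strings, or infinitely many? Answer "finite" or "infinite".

The useful states (reachable from q3 and able to reach an accepting state) are {q3}.
Restricted to these states the transition graph has no cycle, so every accepting path has bounded length and L is finite.

finite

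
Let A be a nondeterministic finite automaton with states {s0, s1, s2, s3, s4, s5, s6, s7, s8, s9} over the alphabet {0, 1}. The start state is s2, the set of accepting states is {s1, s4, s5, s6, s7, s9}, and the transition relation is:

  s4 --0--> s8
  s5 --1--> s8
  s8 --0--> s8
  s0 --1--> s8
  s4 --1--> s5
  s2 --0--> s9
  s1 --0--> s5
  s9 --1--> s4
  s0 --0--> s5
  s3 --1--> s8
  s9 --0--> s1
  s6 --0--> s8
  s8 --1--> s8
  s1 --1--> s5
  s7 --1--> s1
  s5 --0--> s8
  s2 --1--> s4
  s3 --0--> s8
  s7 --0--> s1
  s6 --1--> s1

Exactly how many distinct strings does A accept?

8

The useful subgraph on states {s1, s2, s4, s5, s9} is acyclic, so L(A) is finite; the longest accepting path visits 4 useful states, giving maximum string length 3.
Counting accepting paths from s2 by length: 2 of length 1, 3 of length 2, 3 of length 3. Total 8.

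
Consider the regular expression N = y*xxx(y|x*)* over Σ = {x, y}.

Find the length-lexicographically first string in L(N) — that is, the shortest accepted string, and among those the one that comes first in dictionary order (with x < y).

xxx

By inspection of the expression, no string of length less than 3 matches, and xxx is the lexicographically first match of length 3.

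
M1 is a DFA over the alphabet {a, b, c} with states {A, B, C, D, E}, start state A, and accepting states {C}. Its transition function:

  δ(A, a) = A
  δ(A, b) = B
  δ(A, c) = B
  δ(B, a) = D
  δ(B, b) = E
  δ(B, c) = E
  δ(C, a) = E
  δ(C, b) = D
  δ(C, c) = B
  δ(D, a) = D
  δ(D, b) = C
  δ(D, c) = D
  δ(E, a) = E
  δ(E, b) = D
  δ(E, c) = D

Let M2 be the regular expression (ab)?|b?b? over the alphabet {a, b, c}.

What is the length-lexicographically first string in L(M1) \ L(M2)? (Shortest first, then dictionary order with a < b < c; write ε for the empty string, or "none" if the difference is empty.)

bab

The string bab is accepted by M1 but not by M2.
No shorter string lies in the difference, and bab is the lexicographically first length-3 string in L(M1) \ L(M2).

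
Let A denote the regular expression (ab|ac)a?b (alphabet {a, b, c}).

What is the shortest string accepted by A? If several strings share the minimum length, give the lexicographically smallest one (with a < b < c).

abb

By inspection of the expression, no string of length less than 3 matches, and abb is the lexicographically first match of length 3.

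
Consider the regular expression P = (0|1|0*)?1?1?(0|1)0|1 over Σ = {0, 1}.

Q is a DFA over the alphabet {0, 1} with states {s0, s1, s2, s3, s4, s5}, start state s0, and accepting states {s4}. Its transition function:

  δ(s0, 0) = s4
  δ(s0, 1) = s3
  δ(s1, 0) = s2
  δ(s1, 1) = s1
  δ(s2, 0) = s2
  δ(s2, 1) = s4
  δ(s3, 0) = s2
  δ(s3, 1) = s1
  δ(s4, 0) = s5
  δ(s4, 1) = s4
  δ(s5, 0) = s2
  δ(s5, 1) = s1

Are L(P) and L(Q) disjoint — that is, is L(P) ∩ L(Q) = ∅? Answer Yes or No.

Yes

Converting the expression P to a DFA (subset construction, then merging equivalent states) gives the minimal DFA with states {p0, p1, p2, p3, p4, p5, p6, p7, p8, p9}, start state p0, accepting states {p2, p3, p5, p7} and transitions p0: 0→p1, 1→p2; p1: 0→p3, 1→p4; p2: 0→p5, 1→p4; p3: 0→p3, 1→p4; p4: 0→p5, 1→p6; p5: 0→p7, 1→p8; p6: 0→p5, 1→p9; p7: 0→p8, 1→p8; p8: 0→p8, 1→p8; p9: 0→p7, 1→p8.
Exploring the product automaton P × Q from the start pair (p0, s0), following both machines on each input symbol, reaches 19 state pairs: (p0, s0), (p1, s4), (p2, s3), (p3, s5), (p4, s4), (p5, s2), (p4, s1), (p3, s2), (p5, s5), (p6, s4), (p7, s2), (p8, s4), (p6, s1), (p8, s1), (p9, s4), (p8, s2), (p8, s5), (p9, s1), (p7, s5).
P accepts in {p2, p3, p5, p7} and Q accepts in {s4}; no reachable pair has both components accepting, so no string drives both machines to acceptance simultaneously and L(P) ∩ L(Q) = ∅.
So no string is accepted by both, and the intersection is empty.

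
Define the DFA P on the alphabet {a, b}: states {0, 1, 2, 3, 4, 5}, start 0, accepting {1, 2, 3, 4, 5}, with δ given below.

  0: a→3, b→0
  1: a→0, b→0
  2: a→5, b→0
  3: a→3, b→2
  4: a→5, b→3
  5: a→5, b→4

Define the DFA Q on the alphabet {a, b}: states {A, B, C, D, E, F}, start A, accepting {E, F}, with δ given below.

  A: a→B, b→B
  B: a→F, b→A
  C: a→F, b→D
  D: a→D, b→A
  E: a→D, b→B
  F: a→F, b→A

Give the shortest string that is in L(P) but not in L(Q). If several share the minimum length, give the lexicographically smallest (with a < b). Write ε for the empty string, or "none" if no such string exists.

The string a is accepted by P but not by Q.
No shorter string lies in the difference, and a is the lexicographically first length-1 string in L(P) \ L(Q).

a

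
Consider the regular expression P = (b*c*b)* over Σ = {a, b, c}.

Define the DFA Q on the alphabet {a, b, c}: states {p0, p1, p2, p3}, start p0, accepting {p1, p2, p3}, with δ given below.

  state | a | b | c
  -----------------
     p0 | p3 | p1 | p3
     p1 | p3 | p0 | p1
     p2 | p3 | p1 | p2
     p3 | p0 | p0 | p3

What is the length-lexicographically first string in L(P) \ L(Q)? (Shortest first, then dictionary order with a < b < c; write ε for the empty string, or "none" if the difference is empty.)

The empty string ε is accepted by P but not by Q.
Since ε is the unique shortest string, it is the required witness.

ε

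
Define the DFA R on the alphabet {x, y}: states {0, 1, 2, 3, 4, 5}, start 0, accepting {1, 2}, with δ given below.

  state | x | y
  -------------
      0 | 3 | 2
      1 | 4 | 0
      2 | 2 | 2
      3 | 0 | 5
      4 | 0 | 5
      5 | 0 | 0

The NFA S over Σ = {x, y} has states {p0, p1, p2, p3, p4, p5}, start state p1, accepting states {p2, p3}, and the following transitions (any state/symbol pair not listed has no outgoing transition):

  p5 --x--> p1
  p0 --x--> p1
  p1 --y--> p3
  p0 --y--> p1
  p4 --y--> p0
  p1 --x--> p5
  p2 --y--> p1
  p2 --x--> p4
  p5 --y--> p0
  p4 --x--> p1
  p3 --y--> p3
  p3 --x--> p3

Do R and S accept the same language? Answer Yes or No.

Exploring the product automaton R × S from the start pair (0, p1), following both machines on each input symbol, reaches 4 state pairs: (0, p1), (3, p5), (2, p3), (5, p0).
R accepts in {1, 2} and S accepts in {p2, p3}. In every reachable pair the two components are either both accepting — (2, p3) — or both non-accepting, so no string is accepted by exactly one of the machines: L(R) \ L(S) and L(S) \ L(R) are both empty.
Hence every string is accepted by R iff it is accepted by S, and the two languages coincide.

Yes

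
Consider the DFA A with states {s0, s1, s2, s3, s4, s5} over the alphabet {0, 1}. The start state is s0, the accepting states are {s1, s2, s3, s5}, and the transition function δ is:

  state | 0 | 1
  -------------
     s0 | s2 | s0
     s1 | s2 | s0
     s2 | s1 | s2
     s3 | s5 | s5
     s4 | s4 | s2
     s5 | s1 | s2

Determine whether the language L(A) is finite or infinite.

infinite

State s0 is reachable from the start and can reach an accepting state, and it lies on the cycle s0 → s0.
Traversing that cycle any number of times yields accepted strings of unbounded length, so the language is infinite.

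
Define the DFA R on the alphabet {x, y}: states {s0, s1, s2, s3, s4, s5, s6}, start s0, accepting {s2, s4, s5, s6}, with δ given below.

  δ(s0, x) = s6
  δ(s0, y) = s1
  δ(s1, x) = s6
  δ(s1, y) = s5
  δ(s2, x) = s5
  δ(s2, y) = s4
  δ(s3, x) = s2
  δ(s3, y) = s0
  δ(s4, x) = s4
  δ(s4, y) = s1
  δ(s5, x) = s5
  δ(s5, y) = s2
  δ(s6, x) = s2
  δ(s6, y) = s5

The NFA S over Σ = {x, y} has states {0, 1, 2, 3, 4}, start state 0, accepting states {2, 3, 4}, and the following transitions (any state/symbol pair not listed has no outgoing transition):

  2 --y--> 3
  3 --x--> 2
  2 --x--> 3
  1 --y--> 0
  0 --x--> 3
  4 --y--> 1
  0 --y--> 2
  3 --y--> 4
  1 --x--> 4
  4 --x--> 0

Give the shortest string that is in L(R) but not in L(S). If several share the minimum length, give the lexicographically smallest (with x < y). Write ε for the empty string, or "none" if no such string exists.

The string xyx is accepted by R but not by S.
No shorter string lies in the difference, and xyx is the lexicographically first length-3 string in L(R) \ L(S).

xyx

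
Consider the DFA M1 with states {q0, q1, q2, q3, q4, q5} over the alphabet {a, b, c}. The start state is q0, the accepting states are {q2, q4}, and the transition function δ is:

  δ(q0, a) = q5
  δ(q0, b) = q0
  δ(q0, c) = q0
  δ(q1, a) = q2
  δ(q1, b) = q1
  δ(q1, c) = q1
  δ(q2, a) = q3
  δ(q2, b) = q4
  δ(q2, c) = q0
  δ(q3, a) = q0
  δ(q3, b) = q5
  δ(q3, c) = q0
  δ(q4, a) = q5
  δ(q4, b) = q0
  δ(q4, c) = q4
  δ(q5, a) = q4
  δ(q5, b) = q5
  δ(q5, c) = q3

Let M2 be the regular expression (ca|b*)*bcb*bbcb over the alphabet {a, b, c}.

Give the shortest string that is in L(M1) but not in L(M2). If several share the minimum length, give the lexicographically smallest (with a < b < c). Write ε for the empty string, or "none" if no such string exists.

The string aa is accepted by M1 but not by M2.
No shorter string lies in the difference, and aa is the lexicographically first length-2 string in L(M1) \ L(M2).

aa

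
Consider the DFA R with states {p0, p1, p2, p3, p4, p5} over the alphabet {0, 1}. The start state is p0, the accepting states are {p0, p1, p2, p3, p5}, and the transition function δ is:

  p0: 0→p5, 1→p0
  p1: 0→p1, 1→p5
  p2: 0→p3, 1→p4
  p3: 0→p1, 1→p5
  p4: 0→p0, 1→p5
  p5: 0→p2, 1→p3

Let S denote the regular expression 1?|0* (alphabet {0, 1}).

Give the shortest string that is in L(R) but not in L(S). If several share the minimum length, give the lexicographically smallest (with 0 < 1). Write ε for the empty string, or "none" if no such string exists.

01

The string 01 is accepted by R but not by S.
No shorter string lies in the difference, and 01 is the lexicographically first length-2 string in L(R) \ L(S).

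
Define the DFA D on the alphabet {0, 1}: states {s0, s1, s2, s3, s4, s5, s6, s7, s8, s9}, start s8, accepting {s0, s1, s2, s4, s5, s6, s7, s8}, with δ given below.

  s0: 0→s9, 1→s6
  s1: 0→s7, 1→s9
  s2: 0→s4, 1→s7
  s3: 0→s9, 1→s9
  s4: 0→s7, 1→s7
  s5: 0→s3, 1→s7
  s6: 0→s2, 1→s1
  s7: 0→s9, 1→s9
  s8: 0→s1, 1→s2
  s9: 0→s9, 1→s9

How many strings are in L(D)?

8

The useful subgraph on states {s1, s2, s4, s7, s8} is acyclic, so L(D) is finite; the longest accepting path visits 4 useful states, giving maximum string length 3.
Counting accepting paths from s8 by length: 1 of length 0, 2 of length 1, 3 of length 2, 2 of length 3. Total 8.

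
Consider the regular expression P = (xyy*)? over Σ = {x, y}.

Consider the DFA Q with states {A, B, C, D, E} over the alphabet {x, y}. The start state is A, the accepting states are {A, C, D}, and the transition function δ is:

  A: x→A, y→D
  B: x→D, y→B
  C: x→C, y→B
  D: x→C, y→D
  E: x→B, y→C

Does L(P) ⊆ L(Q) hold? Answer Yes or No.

Converting the expression P to a DFA (subset construction, then merging equivalent states) gives the minimal DFA with states {p0, p1, p2, p3}, start state p0, accepting states {p0, p3} and transitions p0: x→p1, y→p2; p1: x→p2, y→p3; p2: x→p2, y→p2; p3: x→p2, y→p3.
Exploring the product automaton P × Q from the start pair (p0, A), following both machines on each input symbol, reaches 7 state pairs: (p0, A), (p1, A), (p2, D), (p2, A), (p3, D), (p2, C), (p2, B).
P accepts in {p0, p3} and Q accepts in {A, C, D}. The reachable pairs whose P-component is accepting are (p0, A), (p3, D); in each of them the Q-component is accepting too, so the product for L(P) \ L(Q) (P-component accepting, Q-component rejecting) has no reachable accepting pair and the difference is empty.
Hence every string in L(P) is also in L(Q).

Yes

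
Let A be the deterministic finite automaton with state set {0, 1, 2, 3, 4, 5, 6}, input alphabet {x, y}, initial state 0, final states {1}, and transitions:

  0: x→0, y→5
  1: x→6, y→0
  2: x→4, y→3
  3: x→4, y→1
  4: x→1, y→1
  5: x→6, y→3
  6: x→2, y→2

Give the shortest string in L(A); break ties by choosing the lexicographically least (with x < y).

A breadth-first search from 0 reaches an accepting state first via the path 0 → 5 → 3 → 1 on input yyy.
No string of length < 3 is accepted (BFS exhausts all shorter strings without reaching an accepting state), and yyy is the lexicographically least accepting string of length 3.

yyy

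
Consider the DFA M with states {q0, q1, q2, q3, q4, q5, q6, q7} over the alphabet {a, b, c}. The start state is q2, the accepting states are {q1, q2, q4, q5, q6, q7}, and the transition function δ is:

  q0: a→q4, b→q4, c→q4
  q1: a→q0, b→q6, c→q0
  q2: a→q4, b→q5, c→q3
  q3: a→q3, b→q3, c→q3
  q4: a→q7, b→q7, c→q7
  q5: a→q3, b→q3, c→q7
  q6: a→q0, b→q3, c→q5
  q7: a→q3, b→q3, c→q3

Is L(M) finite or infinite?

The useful states (reachable from q2 and able to reach an accepting state) are {q2, q4, q5, q7}.
Restricted to these states the transition graph has no cycle, so every accepting path has bounded length and L is finite.

finite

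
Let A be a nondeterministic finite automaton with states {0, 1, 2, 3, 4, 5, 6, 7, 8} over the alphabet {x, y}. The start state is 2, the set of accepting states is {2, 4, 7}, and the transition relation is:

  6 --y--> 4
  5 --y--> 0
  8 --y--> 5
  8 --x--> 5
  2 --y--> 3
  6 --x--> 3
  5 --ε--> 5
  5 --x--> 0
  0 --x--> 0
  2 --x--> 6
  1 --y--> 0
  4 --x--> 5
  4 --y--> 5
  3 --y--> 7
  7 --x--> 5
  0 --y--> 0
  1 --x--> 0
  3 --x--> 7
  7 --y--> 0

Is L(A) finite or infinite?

The useful states (reachable from 2 and able to reach an accepting state) are {2, 3, 4, 6, 7}.
Restricted to these states the transition graph has no cycle, so every accepting path has bounded length and L is finite.

finite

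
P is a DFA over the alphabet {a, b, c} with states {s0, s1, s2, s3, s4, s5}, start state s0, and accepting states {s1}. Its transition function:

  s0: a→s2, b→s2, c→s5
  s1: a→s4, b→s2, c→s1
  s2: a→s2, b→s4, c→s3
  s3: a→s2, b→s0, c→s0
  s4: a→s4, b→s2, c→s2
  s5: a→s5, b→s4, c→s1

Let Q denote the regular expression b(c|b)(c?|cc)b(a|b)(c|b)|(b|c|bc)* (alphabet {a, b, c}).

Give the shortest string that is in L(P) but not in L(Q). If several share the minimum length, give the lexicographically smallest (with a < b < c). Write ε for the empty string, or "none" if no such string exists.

cac

The string cac is accepted by P but not by Q.
No shorter string lies in the difference, and cac is the lexicographically first length-3 string in L(P) \ L(Q).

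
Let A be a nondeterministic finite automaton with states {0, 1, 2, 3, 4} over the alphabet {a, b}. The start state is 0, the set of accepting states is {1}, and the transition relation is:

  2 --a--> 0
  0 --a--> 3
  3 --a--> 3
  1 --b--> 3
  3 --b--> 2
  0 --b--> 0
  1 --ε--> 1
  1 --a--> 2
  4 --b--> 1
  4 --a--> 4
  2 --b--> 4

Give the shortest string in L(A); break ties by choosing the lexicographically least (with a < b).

A breadth-first search from 0 reaches an accepting state first via the path 0 → 3 → 2 → 4 → 1 on input abbb.
No string of length < 4 is accepted (BFS exhausts all shorter strings without reaching an accepting state), and abbb is the lexicographically least accepting string of length 4.

abbb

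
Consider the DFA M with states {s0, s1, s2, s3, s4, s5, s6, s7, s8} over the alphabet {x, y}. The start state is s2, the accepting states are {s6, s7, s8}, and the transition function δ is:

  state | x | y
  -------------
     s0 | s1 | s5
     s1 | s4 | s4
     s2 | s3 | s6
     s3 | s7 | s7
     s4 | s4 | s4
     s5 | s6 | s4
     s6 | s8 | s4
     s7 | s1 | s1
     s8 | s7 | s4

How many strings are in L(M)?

The useful subgraph on states {s2, s3, s6, s7, s8} is acyclic, so L(M) is finite; the longest accepting path visits 4 useful states, giving maximum string length 3.
Counting accepting paths from s2 by length: 1 of length 1, 3 of length 2, 1 of length 3. Total 5.

5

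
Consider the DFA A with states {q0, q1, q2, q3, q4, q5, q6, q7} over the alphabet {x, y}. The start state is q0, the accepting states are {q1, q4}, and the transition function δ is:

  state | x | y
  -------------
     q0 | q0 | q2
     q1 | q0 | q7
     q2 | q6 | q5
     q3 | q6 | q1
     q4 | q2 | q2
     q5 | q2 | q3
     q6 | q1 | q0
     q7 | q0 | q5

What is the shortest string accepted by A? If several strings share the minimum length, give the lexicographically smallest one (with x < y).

A breadth-first search from q0 reaches an accepting state first via the path q0 → q2 → q6 → q1 on input yxx.
No string of length < 3 is accepted (BFS exhausts all shorter strings without reaching an accepting state), and yxx is the lexicographically least accepting string of length 3.

yxx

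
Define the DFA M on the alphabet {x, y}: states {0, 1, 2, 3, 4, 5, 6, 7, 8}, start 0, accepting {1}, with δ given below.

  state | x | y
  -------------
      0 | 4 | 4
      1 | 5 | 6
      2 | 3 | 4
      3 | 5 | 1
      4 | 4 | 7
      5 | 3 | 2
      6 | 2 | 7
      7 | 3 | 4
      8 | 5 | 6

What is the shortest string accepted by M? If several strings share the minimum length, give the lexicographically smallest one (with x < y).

A breadth-first search from 0 reaches an accepting state first via the path 0 → 4 → 7 → 3 → 1 on input xyxy.
No string of length < 4 is accepted (BFS exhausts all shorter strings without reaching an accepting state), and xyxy is the lexicographically least accepting string of length 4.

xyxy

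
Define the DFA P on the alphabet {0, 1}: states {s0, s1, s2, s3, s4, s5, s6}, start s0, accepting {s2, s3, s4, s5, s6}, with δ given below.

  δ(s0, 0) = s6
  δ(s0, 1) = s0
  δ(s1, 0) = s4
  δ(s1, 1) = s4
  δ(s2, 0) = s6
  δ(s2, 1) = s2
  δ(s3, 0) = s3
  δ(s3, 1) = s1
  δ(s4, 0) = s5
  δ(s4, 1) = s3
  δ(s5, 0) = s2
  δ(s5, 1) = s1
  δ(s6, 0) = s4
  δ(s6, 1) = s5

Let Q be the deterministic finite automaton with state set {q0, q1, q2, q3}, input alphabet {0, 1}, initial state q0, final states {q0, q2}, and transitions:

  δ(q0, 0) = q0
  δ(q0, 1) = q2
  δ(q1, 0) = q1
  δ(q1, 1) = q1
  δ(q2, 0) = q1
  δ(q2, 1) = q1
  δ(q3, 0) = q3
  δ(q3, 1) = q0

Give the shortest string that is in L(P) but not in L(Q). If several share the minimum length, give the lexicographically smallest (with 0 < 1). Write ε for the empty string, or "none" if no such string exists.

10

The string 10 is accepted by P but not by Q.
No shorter string lies in the difference, and 10 is the lexicographically first length-2 string in L(P) \ L(Q).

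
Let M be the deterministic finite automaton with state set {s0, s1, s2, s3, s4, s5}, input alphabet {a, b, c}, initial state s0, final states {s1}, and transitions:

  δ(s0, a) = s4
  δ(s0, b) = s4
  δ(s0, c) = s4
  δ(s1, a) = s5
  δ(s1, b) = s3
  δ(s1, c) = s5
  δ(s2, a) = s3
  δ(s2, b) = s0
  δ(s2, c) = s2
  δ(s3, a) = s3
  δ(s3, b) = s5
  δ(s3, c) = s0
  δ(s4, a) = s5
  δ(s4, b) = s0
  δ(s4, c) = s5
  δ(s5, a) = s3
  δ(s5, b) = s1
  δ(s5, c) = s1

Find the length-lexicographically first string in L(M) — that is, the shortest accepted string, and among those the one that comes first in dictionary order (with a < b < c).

A breadth-first search from s0 reaches an accepting state first via the path s0 → s4 → s5 → s1 on input aab.
No string of length < 3 is accepted (BFS exhausts all shorter strings without reaching an accepting state), and aab is the lexicographically least accepting string of length 3.

aab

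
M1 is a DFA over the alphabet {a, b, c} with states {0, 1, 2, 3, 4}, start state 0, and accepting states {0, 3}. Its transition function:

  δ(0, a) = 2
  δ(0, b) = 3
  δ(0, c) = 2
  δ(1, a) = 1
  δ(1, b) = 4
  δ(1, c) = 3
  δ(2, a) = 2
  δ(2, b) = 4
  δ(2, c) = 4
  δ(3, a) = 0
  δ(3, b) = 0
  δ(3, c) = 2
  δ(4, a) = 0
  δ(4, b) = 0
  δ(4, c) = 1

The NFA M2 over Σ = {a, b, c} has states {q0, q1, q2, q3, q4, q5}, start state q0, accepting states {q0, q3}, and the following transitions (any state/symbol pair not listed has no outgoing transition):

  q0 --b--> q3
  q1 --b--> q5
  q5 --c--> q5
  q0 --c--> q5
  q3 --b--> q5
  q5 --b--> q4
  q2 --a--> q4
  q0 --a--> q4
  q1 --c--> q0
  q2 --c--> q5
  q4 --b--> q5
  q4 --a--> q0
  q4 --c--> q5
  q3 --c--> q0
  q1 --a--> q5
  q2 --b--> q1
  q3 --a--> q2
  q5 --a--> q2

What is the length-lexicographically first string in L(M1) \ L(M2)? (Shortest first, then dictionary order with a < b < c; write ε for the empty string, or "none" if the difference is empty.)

The string ba is accepted by M1 but not by M2.
No shorter string lies in the difference, and ba is the lexicographically first length-2 string in L(M1) \ L(M2).

ba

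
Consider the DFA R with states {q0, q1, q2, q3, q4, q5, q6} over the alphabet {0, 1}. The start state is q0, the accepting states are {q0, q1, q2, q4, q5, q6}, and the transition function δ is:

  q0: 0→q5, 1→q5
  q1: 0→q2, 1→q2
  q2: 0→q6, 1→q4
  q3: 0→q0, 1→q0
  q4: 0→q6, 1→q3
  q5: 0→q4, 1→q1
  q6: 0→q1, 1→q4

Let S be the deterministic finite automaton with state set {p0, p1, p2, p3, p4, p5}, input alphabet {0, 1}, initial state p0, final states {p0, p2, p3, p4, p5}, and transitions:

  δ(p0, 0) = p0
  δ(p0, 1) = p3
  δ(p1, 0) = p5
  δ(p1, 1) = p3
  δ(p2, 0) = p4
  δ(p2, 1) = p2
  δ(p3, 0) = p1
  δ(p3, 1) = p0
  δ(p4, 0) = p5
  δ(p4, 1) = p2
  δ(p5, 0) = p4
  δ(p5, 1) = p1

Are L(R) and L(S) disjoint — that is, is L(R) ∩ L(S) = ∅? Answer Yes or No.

No

The empty string ε is accepted by both R and S.
Hence L(R) ∩ L(S) ≠ ∅.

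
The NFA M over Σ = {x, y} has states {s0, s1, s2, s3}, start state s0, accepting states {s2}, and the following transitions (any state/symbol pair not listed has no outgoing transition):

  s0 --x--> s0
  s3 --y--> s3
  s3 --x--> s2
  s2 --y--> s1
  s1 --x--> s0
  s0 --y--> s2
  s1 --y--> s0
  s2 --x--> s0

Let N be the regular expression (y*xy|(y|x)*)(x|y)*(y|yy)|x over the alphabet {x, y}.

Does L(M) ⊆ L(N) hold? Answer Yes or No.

Yes

Converting the expression N to a DFA (subset construction, then merging equivalent states) gives the minimal DFA with states {n0, n1, n2}, start state n0, accepting states {n1} and transitions n0: x→n1, y→n1; n1: x→n2, y→n1; n2: x→n2, y→n1.
Exploring the product automaton M × N from the start pair (s0, n0), following both machines on each input symbol, reaches 5 state pairs: (s0, n0), (s0, n1), (s2, n1), (s0, n2), (s1, n1).
M accepts in {s2} and N accepts in {n1}. The reachable pairs whose M-component is accepting are (s2, n1); in each of them the N-component is accepting too, so the product for L(M) \ L(N) (M-component accepting, N-component rejecting) has no reachable accepting pair and the difference is empty.
Hence every string in L(M) is also in L(N).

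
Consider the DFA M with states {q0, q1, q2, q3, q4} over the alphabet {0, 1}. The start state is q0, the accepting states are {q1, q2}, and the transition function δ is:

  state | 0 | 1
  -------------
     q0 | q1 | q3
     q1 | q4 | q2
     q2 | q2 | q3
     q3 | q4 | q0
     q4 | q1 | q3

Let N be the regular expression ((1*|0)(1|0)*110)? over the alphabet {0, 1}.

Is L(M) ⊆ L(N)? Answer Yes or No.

The string 0 is in L(M) but not in L(N).
So L(M) ⊄ L(N).

No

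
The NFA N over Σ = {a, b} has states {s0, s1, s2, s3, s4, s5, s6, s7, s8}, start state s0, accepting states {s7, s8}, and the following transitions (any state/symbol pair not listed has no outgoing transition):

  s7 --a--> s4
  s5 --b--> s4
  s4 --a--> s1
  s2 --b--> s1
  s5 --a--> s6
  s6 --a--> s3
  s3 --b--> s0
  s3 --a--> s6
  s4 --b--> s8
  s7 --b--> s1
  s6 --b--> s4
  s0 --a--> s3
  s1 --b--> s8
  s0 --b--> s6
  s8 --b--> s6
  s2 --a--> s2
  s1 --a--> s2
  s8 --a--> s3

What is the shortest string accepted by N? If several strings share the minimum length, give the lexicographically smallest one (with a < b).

bbb

A breadth-first search from s0 reaches an accepting state first via the path s0 → s6 → s4 → s8 on input bbb.
No string of length < 3 is accepted (BFS exhausts all shorter strings without reaching an accepting state), and bbb is the lexicographically least accepting string of length 3.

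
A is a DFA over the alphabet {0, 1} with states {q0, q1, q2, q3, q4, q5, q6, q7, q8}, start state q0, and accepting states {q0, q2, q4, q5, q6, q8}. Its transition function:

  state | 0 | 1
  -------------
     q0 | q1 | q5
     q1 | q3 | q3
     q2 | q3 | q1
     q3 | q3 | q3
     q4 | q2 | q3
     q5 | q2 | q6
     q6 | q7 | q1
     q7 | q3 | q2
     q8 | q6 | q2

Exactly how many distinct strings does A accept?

The useful subgraph on states {q0, q2, q5, q6, q7} is acyclic, so L(A) is finite; the longest accepting path visits 5 useful states, giving maximum string length 4.
Counting accepting paths from q0 by length: 1 of length 0, 1 of length 1, 2 of length 2, 1 of length 4. Total 5.

5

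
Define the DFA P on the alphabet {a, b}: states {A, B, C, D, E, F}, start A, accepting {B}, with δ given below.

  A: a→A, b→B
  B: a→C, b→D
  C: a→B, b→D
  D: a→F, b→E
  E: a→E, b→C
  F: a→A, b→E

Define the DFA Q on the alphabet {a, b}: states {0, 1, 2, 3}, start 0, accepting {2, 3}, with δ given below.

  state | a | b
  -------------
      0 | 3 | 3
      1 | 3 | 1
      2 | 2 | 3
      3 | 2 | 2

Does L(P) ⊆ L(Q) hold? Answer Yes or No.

Yes

Exploring the product automaton P × Q from the start pair (A, 0), following both machines on each input symbol, reaches 12 state pairs: (A, 0), (A, 3), (B, 3), (A, 2), (B, 2), (C, 2), (D, 2), (D, 3), (F, 2), (E, 3), (E, 2), (C, 3).
P accepts in {B} and Q accepts in {2, 3}. The reachable pairs whose P-component is accepting are (B, 3), (B, 2); in each of them the Q-component is accepting too, so the product for L(P) \ L(Q) (P-component accepting, Q-component rejecting) has no reachable accepting pair and the difference is empty.
Hence every string in L(P) is also in L(Q).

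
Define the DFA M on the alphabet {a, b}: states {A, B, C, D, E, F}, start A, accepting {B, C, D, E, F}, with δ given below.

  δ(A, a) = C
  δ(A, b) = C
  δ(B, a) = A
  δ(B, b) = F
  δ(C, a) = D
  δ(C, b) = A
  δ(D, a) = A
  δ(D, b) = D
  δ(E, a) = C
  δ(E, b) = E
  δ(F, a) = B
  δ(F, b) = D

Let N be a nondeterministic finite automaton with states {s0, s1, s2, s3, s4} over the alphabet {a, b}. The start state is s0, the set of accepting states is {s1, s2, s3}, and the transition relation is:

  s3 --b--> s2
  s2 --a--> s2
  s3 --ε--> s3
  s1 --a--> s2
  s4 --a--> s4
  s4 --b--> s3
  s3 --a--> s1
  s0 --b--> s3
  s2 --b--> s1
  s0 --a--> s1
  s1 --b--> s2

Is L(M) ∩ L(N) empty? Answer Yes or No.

No

The string a is accepted by both M and N.
Hence L(M) ∩ L(N) ≠ ∅.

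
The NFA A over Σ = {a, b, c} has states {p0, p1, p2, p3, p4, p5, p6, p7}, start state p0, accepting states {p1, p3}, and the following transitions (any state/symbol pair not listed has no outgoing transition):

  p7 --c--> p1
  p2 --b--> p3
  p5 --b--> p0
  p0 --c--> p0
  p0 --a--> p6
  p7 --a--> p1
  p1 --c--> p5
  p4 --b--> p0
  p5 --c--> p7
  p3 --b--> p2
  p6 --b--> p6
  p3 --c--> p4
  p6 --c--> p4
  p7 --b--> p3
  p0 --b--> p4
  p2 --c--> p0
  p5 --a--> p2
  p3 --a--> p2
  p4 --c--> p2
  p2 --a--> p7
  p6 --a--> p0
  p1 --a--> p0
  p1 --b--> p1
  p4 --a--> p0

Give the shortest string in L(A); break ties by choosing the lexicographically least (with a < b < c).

bcb

A breadth-first search from p0 reaches an accepting state first via the path p0 → p4 → p2 → p3 on input bcb.
No string of length < 3 is accepted (BFS exhausts all shorter strings without reaching an accepting state), and bcb is the lexicographically least accepting string of length 3.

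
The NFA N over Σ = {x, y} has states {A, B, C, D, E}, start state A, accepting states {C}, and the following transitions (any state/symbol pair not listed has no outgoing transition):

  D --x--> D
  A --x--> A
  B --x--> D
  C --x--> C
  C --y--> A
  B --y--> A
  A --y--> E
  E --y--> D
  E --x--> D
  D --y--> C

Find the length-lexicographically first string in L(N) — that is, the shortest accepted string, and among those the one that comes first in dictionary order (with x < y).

yxy

A breadth-first search from A reaches an accepting state first via the path A → E → D → C on input yxy.
No string of length < 3 is accepted (BFS exhausts all shorter strings without reaching an accepting state), and yxy is the lexicographically least accepting string of length 3.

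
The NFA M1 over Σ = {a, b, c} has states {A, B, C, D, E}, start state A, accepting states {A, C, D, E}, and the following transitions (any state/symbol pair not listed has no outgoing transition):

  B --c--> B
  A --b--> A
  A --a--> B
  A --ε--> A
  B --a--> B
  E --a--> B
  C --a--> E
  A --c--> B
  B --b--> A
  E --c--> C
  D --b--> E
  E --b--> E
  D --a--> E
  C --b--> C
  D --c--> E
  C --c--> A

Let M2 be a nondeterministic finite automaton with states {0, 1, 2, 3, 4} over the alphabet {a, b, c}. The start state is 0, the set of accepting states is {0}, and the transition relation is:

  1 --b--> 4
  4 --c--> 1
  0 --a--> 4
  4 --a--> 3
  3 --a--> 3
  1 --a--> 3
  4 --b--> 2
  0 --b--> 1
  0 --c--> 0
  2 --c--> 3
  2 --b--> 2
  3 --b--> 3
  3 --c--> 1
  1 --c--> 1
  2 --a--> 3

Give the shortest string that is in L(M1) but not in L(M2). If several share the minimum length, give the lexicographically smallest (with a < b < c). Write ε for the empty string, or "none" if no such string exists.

The string b is accepted by M1 but not by M2.
No shorter string lies in the difference, and b is the lexicographically first length-1 string in L(M1) \ L(M2).

b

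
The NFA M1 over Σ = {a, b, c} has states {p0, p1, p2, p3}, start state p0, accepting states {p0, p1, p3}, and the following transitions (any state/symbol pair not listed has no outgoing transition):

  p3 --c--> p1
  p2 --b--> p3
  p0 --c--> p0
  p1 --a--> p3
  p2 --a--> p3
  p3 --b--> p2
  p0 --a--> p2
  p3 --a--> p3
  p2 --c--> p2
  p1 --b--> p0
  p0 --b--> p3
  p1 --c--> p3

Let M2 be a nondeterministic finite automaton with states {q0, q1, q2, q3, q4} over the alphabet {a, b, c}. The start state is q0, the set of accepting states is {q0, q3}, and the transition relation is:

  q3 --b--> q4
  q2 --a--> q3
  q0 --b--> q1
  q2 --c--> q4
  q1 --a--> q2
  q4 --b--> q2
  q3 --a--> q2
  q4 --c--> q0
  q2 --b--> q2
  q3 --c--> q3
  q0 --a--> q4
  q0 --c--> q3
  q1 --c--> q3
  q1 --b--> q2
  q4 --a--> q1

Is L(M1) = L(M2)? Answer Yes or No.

No

The string b is accepted by M1 but rejected by M2.
So L(M1) ≠ L(M2).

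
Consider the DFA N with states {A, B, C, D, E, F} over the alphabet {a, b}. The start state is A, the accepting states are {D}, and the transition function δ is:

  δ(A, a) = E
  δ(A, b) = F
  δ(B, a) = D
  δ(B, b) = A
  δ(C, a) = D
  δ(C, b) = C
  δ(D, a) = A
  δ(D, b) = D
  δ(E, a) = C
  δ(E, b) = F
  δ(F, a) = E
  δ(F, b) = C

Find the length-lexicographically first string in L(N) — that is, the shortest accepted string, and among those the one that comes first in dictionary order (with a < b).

A breadth-first search from A reaches an accepting state first via the path A → E → C → D on input aaa.
No string of length < 3 is accepted (BFS exhausts all shorter strings without reaching an accepting state), and aaa is the lexicographically least accepting string of length 3.

aaa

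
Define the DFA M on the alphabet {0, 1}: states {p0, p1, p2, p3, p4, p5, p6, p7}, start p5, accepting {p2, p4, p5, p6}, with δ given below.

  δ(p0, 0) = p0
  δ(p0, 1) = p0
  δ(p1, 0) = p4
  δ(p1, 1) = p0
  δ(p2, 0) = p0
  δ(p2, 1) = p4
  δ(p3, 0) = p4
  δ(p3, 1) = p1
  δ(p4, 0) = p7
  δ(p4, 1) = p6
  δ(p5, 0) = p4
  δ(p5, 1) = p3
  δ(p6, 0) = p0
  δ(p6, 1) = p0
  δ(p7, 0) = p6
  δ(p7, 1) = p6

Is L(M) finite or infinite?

finite

The useful states (reachable from p5 and able to reach an accepting state) are {p1, p3, p4, p5, p6, p7}.
Restricted to these states the transition graph has no cycle, so every accepting path has bounded length and L is finite.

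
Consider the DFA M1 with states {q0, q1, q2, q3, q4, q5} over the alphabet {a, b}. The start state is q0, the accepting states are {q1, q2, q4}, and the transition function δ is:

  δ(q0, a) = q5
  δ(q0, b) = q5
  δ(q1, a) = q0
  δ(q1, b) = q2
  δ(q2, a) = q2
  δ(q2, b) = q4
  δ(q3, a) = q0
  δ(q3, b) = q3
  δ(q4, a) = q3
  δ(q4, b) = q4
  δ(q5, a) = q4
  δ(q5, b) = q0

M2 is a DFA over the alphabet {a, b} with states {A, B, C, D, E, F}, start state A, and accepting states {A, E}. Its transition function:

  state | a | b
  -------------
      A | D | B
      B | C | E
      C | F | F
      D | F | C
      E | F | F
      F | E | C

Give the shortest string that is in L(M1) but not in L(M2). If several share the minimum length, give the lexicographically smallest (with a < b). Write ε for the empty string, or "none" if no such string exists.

aa

The string aa is accepted by M1 but not by M2.
No shorter string lies in the difference, and aa is the lexicographically first length-2 string in L(M1) \ L(M2).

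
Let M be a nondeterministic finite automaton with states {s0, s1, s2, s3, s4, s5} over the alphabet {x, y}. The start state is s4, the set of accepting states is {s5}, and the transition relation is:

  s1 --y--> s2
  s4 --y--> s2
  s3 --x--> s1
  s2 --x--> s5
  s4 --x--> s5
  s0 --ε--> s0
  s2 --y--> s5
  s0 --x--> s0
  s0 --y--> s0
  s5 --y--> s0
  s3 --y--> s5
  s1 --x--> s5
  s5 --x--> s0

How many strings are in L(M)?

The useful subgraph on states {s2, s4, s5} is acyclic, so L(M) is finite; the longest accepting path visits 3 useful states, giving maximum string length 2.
Counting accepting paths from s4 by length: 1 of length 1, 2 of length 2. Total 3.

3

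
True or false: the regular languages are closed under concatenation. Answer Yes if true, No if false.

If R₁ and R₂ are regular expressions for the two languages then R₁R₂ denotes L₁L₂; on automata, add ε-moves from every accepting state of an NFA for L₁ to the start state of an NFA for L₂ and keep only the second machine's accepting states.
So the regular languages are closed under concatenation.

Yes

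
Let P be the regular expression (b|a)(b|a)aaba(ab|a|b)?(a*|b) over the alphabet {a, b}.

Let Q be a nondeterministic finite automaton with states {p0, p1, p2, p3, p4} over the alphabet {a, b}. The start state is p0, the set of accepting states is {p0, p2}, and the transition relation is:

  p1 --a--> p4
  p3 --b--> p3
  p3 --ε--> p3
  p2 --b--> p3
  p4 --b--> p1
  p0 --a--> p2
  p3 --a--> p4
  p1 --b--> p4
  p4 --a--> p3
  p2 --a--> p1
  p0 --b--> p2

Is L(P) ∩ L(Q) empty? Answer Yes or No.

Converting the expression P to a DFA (subset construction, then merging equivalent states) gives the minimal DFA with states {r0, r1, r2, r3, r4, r5, r6, r7, r8, r9, r10, r11}, start state r0, accepting states {r7, r8, r9, r10, r11} and transitions r0: a→r1, b→r1; r1: a→r2, b→r2; r2: a→r3, b→r4; r3: a→r5, b→r4; r4: a→r4, b→r4; r5: a→r4, b→r6; r6: a→r7, b→r4; r7: a→r8, b→r9; r8: a→r10, b→r9; r9: a→r10, b→r11; r10: a→r10, b→r4; r11: a→r4, b→r4.
Exploring the product automaton P × Q from the start pair (r0, p0), following both machines on each input symbol, reaches 18 state pairs: (r0, p0), (r1, p2), (r2, p1), (r2, p3), (r3, p4), (r4, p4), (r4, p3), (r5, p3), (r4, p1), (r6, p3), (r7, p4), (r8, p3), (r9, p1), (r10, p4), (r9, p3), (r11, p4), (r10, p3), (r11, p3).
P accepts in {r7, r8, r9, r10, r11} and Q accepts in {p0, p2}; no reachable pair has both components accepting, so no string drives both machines to acceptance simultaneously and L(P) ∩ L(Q) = ∅.
So no string is accepted by both, and the intersection is empty.

Yes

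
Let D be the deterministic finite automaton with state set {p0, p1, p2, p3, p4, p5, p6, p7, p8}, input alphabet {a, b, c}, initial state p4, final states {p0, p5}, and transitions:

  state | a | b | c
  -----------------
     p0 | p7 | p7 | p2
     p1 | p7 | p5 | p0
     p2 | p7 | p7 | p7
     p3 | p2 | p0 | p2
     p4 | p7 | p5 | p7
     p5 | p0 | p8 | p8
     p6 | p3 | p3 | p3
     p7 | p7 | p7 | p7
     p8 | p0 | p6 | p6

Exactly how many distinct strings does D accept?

The useful subgraph on states {p0, p3, p4, p5, p6, p8} is acyclic, so L(D) is finite; the longest accepting path visits 6 useful states, giving maximum string length 5.
Counting accepting paths from p4 by length: 1 of length 1, 1 of length 2, 2 of length 3, 12 of length 5. Total 16.

16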